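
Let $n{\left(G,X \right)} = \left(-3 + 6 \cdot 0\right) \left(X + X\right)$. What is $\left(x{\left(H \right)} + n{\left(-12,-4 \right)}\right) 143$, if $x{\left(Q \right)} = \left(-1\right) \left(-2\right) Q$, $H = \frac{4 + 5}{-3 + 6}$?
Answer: $4290$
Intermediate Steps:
$H = 3$ ($H = \frac{9}{3} = 9 \cdot \frac{1}{3} = 3$)
$x{\left(Q \right)} = 2 Q$
$n{\left(G,X \right)} = - 6 X$ ($n{\left(G,X \right)} = \left(-3 + 0\right) 2 X = - 3 \cdot 2 X = - 6 X$)
$\left(x{\left(H \right)} + n{\left(-12,-4 \right)}\right) 143 = \left(2 \cdot 3 - -24\right) 143 = \left(6 + 24\right) 143 = 30 \cdot 143 = 4290$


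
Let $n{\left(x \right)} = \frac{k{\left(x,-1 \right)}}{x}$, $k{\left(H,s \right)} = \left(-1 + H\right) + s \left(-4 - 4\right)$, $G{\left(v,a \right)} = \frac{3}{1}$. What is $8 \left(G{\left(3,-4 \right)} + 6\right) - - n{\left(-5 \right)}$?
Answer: $\frac{358}{5} \approx 71.6$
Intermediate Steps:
$G{\left(v,a \right)} = 3$ ($G{\left(v,a \right)} = 3 \cdot 1 = 3$)
$k{\left(H,s \right)} = -1 + H - 8 s$ ($k{\left(H,s \right)} = \left(-1 + H\right) + s \left(-4 - 4\right) = \left(-1 + H\right) + s \left(-8\right) = \left(-1 + H\right) - 8 s = -1 + H - 8 s$)
$n{\left(x \right)} = \frac{7 + x}{x}$ ($n{\left(x \right)} = \frac{-1 + x - -8}{x} = \frac{-1 + x + 8}{x} = \frac{7 + x}{x}$)
$8 \left(G{\left(3,-4 \right)} + 6\right) - - n{\left(-5 \right)} = 8 \left(3 + 6\right) - - \frac{7 - 5}{-5} = 8 \cdot 9 - - \frac{\left(-1\right) 2}{5} = 72 - \left(-1\right) \left(- \frac{2}{5}\right) = 72 - \frac{2}{5} = \frac{358}{5}$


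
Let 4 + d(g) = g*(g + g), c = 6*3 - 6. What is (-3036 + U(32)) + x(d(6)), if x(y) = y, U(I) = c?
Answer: -2956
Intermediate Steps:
c = 12 (c = 18 - 6 = 12)
U(I) = 12
d(g) = -4 + 2*g² (d(g) = -4 + g*(g + g) = -4 + g*(2*g) = -4 + 2*g²)
(-3036 + U(32)) + x(d(6)) = (-3036 + 12) + (-4 + 2*6²) = -3024 + (-4 + 2*36) = -3024 + (-4 + 72) = -3024 + 68 = -2956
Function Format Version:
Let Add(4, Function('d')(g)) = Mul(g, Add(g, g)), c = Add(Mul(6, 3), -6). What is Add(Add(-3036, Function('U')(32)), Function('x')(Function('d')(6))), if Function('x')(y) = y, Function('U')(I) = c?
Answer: -2956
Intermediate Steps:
c = 12 (c = Add(18, -6) = 12)
Function('U')(I) = 12
Function('d')(g) = Add(-4, Mul(2, Pow(g, 2))) (Function('d')(g) = Add(-4, Mul(g, Add(g, g))) = Add(-4, Mul(g, Mul(2, g))) = Add(-4, Mul(2, Pow(g, 2))))
Add(Add(-3036, Function('U')(32)), Function('x')(Function('d')(6))) = Add(Add(-3036, 12), Add(-4, Mul(2, Pow(6, 2)))) = Add(-3024, Add(-4, Mul(2, 36))) = Add(-3024, Add(-4, 72)) = Add(-3024, 68) = -2956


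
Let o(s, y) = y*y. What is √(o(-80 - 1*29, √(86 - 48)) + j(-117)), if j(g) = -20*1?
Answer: 3*√2 ≈ 4.2426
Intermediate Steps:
j(g) = -20
o(s, y) = y²
√(o(-80 - 1*29, √(86 - 48)) + j(-117)) = √((√(86 - 48))² - 20) = √((√38)² - 20) = √(38 - 20) = √18 = 3*√2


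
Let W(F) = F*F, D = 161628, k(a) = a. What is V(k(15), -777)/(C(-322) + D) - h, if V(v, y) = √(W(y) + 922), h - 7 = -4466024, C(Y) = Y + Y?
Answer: 4466017 + √604651/160984 ≈ 4.4660e+6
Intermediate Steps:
C(Y) = 2*Y
h = -4466017 (h = 7 - 4466024 = -4466017)
W(F) = F²
V(v, y) = √(922 + y²) (V(v, y) = √(y² + 922) = √(922 + y²))
V(k(15), -777)/(C(-322) + D) - h = √(922 + (-777)²)/(2*(-322) + 161628) - 1*(-4466017) = √(922 + 603729)/(-644 + 161628) + 4466017 = √604651/160984 + 4466017 = 4466017 + √604651/160984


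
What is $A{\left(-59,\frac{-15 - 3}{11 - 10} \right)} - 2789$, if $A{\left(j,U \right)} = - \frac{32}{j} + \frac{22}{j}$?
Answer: $- \frac{164541}{59} \approx -2788.8$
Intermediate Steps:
$A{\left(j,U \right)} = - \frac{10}{j}$
$A{\left(-59,\frac{-15 - 3}{11 - 10} \right)} - 2789 = - \frac{10}{-59} - 2789 = \left(-10\right) \left(- \frac{1}{59}\right) - 2789 = \frac{10}{59} - 2789 = - \frac{164541}{59}$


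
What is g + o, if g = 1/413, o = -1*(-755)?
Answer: 311816/413 ≈ 755.00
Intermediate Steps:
o = 755
g = 1/413 ≈ 0.0024213
g + o = 1/413 + 755 = 311816/413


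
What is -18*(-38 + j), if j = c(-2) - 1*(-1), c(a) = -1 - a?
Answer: 648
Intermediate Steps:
j = 2 (j = (-1 - 1*(-2)) - 1*(-1) = (-1 + 2) + 1 = 1 + 1 = 2)
-18*(-38 + j) = -18*(-38 + 2) = -18*(-36) = 648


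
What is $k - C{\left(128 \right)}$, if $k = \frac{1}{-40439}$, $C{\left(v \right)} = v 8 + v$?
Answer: $- \frac{46585729}{40439} \approx -1152.0$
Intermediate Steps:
$C{\left(v \right)} = 9 v$ ($C{\left(v \right)} = 8 v + v = 9 v$)
$k = - \frac{1}{40439} \approx -2.4729 \cdot 10^{-5}$
$k - C{\left(128 \right)} = - \frac{1}{40439} - 9 \cdot 128 = - \frac{1}{40439} - 1152 = - \frac{46585729}{40439}$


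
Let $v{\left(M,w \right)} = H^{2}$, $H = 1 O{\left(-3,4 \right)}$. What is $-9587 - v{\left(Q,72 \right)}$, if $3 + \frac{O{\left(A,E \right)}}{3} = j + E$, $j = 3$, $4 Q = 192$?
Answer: $-9731$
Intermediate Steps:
$Q = 48$ ($Q = \frac{1}{4} \cdot 192 = 48$)
$O{\left(A,E \right)} = 3 E$ ($O{\left(A,E \right)} = -9 + 3 \left(3 + E\right) = -9 + \left(9 + 3 E\right) = 3 E$)
$H = 12$ ($H = 1 \cdot 3 \cdot 4 = 1 \cdot 12 = 12$)
$v{\left(M,w \right)} = 144$ ($v{\left(M,w \right)} = 12^{2} = 144$)
$-9587 - v{\left(Q,72 \right)} = -9587 - 144 = -9731$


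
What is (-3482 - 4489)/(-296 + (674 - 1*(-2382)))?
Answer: -2657/920 ≈ -2.8880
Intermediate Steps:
(-3482 - 4489)/(-296 + (674 - 1*(-2382))) = -7971/(-296 + (674 + 2382)) = -7971/(-296 + 3056) = -7971/2760 = -7971*1/2760 = -2657/920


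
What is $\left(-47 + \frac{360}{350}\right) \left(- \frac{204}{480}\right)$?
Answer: $\frac{27353}{1400} \approx 19.538$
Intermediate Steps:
$\left(-47 + \frac{360}{350}\right) \left(- \frac{204}{480}\right) = \left(-47 + 360 \cdot \frac{1}{350}\right) \left(\left(-204\right) \frac{1}{480}\right) = \left(-47 + \frac{36}{35}\right) \left(- \frac{17}{40}\right) = \left(- \frac{1609}{35}\right) \left(- \frac{17}{40}\right) = \frac{27353}{1400}$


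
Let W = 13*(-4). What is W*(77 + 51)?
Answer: -6656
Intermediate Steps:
W = -52
W*(77 + 51) = -52*(77 + 51) = -52*128 = -6656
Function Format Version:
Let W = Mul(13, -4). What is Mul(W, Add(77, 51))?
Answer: -6656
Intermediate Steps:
W = -52
Mul(W, Add(77, 51)) = Mul(-52, Add(77, 51)) = Mul(-52, 128) = -6656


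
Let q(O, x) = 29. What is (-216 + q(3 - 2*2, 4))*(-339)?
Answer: 63393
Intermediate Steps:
(-216 + q(3 - 2*2, 4))*(-339) = (-216 + 29)*(-339) = -187*(-339) = 63393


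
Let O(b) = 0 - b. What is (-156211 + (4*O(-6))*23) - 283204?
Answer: -438863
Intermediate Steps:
O(b) = -b
(-156211 + (4*O(-6))*23) - 283204 = (-156211 + (4*(-1*(-6)))*23) - 283204 = (-156211 + (4*6)*23) - 283204 = (-156211 + 24*23) - 283204 = (-156211 + 552) - 283204 = -155659 - 283204 = -438863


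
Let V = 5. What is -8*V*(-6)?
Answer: 240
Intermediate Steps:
-8*V*(-6) = -8*5*(-6) = -40*(-6) = 240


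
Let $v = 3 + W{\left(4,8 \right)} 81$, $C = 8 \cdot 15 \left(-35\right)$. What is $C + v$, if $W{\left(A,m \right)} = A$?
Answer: $-3873$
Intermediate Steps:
$C = -4200$ ($C = 120 \left(-35\right) = -4200$)
$v = 327$ ($v = 3 + 4 \cdot 81 = 3 + 324 = 327$)
$C + v = -4200 + 327 = -3873$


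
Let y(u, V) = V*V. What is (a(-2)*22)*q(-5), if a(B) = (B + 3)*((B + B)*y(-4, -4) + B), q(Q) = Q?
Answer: 7260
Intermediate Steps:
y(u, V) = V**2
a(B) = 33*B*(3 + B) (a(B) = (B + 3)*((B + B)*(-4)**2 + B) = (3 + B)*((2*B)*16 + B) = (3 + B)*(32*B + B) = (3 + B)*(33*B) = 33*B*(3 + B))
(a(-2)*22)*q(-5) = ((33*(-2)*(3 - 2))*22)*(-5) = ((33*(-2)*1)*22)*(-5) = -66*22*(-5) = -1452*(-5) = 7260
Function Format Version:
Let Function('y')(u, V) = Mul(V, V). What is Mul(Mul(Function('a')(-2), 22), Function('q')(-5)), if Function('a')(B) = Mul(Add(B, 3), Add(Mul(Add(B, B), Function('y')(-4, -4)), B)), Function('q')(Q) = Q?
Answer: 7260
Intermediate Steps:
Function('y')(u, V) = Pow(V, 2)
Function('a')(B) = Mul(33, B, Add(3, B)) (Function('a')(B) = Mul(Add(B, 3), Add(Mul(Add(B, B), Pow(-4, 2)), B)) = Mul(Add(3, B), Add(Mul(Mul(2, B), 16), B)) = Mul(Add(3, B), Add(Mul(32, B), B)) = Mul(Add(3, B), Mul(33, B)) = Mul(33, B, Add(3, B)))
Mul(Mul(Function('a')(-2), 22), Function('q')(-5)) = Mul(Mul(Mul(33, -2, Add(3, -2)), 22), -5) = Mul(Mul(Mul(33, -2, 1), 22), -5) = Mul(Mul(-66, 22), -5) = Mul(-1452, -5) = 7260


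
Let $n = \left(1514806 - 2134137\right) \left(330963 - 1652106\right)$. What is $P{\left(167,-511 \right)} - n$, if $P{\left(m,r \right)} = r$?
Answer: $-818224815844$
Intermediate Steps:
$n = 818224815333$ ($n = \left(-619331\right) \left(-1321143\right) = 818224815333$)
$P{\left(167,-511 \right)} - n = -511 - 818224815333 = -818224815844$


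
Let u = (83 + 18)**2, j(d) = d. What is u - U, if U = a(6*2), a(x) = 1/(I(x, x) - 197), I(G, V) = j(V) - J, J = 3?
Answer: 1917789/188 ≈ 10201.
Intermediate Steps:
I(G, V) = -3 + V (I(G, V) = V - 1*3 = V - 3 = -3 + V)
a(x) = 1/(-200 + x) (a(x) = 1/((-3 + x) - 197) = 1/(-200 + x))
U = -1/188 (U = 1/(-200 + 6*2) = 1/(-200 + 12) = 1/(-188) = -1/188 ≈ -0.0053191)
u = 10201 (u = 101**2 = 10201)
u - U = 10201 - 1*(-1/188) = 10201 + 1/188 = 1917789/188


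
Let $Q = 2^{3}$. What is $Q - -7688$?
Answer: $7696$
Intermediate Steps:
$Q = 8$
$Q - -7688 = 8 - -7688 = 8 + 7688 = 7696$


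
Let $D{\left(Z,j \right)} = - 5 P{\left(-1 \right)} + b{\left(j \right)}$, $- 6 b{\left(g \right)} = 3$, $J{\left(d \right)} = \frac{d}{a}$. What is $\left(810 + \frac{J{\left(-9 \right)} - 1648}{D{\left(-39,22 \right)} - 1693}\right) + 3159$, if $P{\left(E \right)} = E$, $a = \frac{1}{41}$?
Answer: $\frac{13407347}{3377} \approx 3970.2$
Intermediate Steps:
$a = \frac{1}{41} \approx 0.02439$
$J{\left(d \right)} = 41 d$ ($J{\left(d \right)} = d \frac{1}{\frac{1}{41}} = d 41 = 41 d$)
$b{\left(g \right)} = - \frac{1}{2}$ ($b{\left(g \right)} = \left(- \frac{1}{6}\right) 3 = - \frac{1}{2}$)
$D{\left(Z,j \right)} = \frac{9}{2}$ ($D{\left(Z,j \right)} = \left(-5\right) \left(-1\right) - \frac{1}{2} = 5 - \frac{1}{2} = \frac{9}{2}$)
$\left(810 + \frac{J{\left(-9 \right)} - 1648}{D{\left(-39,22 \right)} - 1693}\right) + 3159 = \left(810 + \frac{41 \left(-9\right) - 1648}{\frac{9}{2} - 1693}\right) + 3159 = \left(810 + \frac{-369 - 1648}{- \frac{3377}{2}}\right) + 3159 = \left(810 - - \frac{4034}{3377}\right) + 3159 = \left(810 + \frac{4034}{3377}\right) + 3159 = \frac{2739404}{3377} + 3159 = \frac{13407347}{3377}$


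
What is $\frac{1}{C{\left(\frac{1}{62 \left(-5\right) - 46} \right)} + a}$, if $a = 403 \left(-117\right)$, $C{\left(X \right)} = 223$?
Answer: $- \frac{1}{46928} \approx -2.1309 \cdot 10^{-5}$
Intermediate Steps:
$a = -47151$
$\frac{1}{C{\left(\frac{1}{62 \left(-5\right) - 46} \right)} + a} = \frac{1}{223 - 47151} = \frac{1}{-46928} = - \frac{1}{46928}$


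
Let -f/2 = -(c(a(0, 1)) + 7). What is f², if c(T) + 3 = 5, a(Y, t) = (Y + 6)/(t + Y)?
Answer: 324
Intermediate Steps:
a(Y, t) = (6 + Y)/(Y + t)
c(T) = 2 (c(T) = -3 + 5 = 2)
f = 18 (f = -(-2)*(2 + 7) = -(-2)*9 = -2*(-9) = 18)
f² = 18² = 324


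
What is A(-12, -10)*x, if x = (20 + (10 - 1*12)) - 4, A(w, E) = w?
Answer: -168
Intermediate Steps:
x = 14 (x = (20 + (10 - 12)) - 4 = (20 - 2) - 4 = 18 - 4 = 14)
A(-12, -10)*x = -12*14 = -168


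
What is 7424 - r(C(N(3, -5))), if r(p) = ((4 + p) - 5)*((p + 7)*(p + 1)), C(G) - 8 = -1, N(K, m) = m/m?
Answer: 6752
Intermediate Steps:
N(K, m) = 1
C(G) = 7 (C(G) = 8 - 1 = 7)
r(p) = (1 + p)*(-1 + p)*(7 + p) (r(p) = (-1 + p)*((7 + p)*(1 + p)) = (-1 + p)*((1 + p)*(7 + p)) = (1 + p)*(-1 + p)*(7 + p))
7424 - r(C(N(3, -5))) = 7424 - (-7 + 7³ - 1*7 + 7*7²) = 7424 - (-7 + 343 - 7 + 7*49) = 7424 - (-7 + 343 - 7 + 343) = 7424 - 1*672 = 7424 - 672 = 6752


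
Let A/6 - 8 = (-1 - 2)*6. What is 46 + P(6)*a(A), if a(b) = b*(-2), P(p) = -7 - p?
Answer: -1514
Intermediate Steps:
A = -60 (A = 48 + 6*((-1 - 2)*6) = 48 + 6*(-3*6) = 48 + 6*(-18) = 48 - 108 = -60)
a(b) = -2*b
46 + P(6)*a(A) = 46 + (-7 - 1*6)*(-2*(-60)) = 46 + (-7 - 6)*120 = 46 - 13*120 = 46 - 1560 = -1514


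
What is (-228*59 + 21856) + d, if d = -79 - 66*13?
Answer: 7467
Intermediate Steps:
d = -937 (d = -79 - 858 = -937)
(-228*59 + 21856) + d = (-228*59 + 21856) - 937 = (-13452 + 21856) - 937 = 8404 - 937 = 7467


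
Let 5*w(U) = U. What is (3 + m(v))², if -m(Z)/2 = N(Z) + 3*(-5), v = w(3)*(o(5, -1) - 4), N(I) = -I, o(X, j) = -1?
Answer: 729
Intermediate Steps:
w(U) = U/5
v = -3 (v = ((⅕)*3)*(-1 - 4) = (⅗)*(-5) = -3)
m(Z) = 30 + 2*Z (m(Z) = -2*(-Z + 3*(-5)) = -2*(-Z - 15) = -2*(-15 - Z) = 30 + 2*Z)
(3 + m(v))² = (3 + (30 + 2*(-3)))² = (3 + (30 - 6))² = (3 + 24)² = 27² = 729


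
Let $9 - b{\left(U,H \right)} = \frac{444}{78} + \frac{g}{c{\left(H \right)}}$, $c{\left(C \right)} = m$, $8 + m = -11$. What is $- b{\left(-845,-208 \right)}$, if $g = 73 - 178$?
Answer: $\frac{548}{247} \approx 2.2186$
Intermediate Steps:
$m = -19$ ($m = -8 - 11 = -19$)
$g = -105$ ($g = 73 - 178 = -105$)
$c{\left(C \right)} = -19$
$b{\left(U,H \right)} = - \frac{548}{247}$ ($b{\left(U,H \right)} = 9 - \left(\frac{444}{78} - \frac{105}{-19}\right) = 9 - \left(444 \cdot \frac{1}{78} - - \frac{105}{19}\right) = 9 - \left(\frac{74}{13} + \frac{105}{19}\right) = 9 - \frac{2771}{247} = - \frac{548}{247}$)
$- b{\left(-845,-208 \right)} = \left(-1\right) \left(- \frac{548}{247}\right) = \frac{548}{247}$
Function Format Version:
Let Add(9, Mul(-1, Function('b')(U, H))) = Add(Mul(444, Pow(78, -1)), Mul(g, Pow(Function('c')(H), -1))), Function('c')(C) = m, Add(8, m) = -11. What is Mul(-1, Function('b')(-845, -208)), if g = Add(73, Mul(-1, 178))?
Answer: Rational(548, 247) ≈ 2.2186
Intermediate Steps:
m = -19 (m = Add(-8, -11) = -19)
g = -105 (g = Add(73, -178) = -105)
Function('c')(C) = -19
Function('b')(U, H) = Rational(-548, 247) (Function('b')(U, H) = Add(9, Mul(-1, Add(Mul(444, Pow(78, -1)), Mul(-105, Pow(-19, -1))))) = Add(9, Mul(-1, Add(Mul(444, Rational(1, 78)), Mul(-105, Rational(-1, 19))))) = Add(9, Mul(-1, Add(Rational(74, 13), Rational(105, 19)))) = Add(9, Mul(-1, Rational(2771, 247))) = Add(9, Rational(-2771, 247)) = Rational(-548, 247))
Mul(-1, Function('b')(-845, -208)) = Mul(-1, Rational(-548, 247)) = Rational(548, 247)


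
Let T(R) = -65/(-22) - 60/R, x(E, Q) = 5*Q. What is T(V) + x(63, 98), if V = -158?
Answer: 857415/1738 ≈ 493.33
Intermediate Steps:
T(R) = 65/22 - 60/R (T(R) = -65*(-1/22) - 60/R = 65/22 - 60/R)
T(V) + x(63, 98) = (65/22 - 60/(-158)) + 5*98 = (65/22 - 60*(-1/158)) + 490 = (65/22 + 30/79) + 490 = 5795/1738 + 490 = 857415/1738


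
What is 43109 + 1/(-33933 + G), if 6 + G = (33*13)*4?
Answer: 1389101306/32223 ≈ 43109.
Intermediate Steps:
G = 1710 (G = -6 + (33*13)*4 = -6 + 429*4 = -6 + 1716 = 1710)
43109 + 1/(-33933 + G) = 43109 + 1/(-33933 + 1710) = 43109 + 1/(-32223) = 43109 - 1/32223 = 1389101306/32223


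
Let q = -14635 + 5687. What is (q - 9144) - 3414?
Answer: -21506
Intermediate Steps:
q = -8948
(q - 9144) - 3414 = (-8948 - 9144) - 3414 = -18092 - 3414 = -21506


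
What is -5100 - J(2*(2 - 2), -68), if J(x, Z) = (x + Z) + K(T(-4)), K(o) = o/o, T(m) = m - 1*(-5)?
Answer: -5033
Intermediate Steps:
T(m) = 5 + m (T(m) = m + 5 = 5 + m)
K(o) = 1
J(x, Z) = 1 + Z + x (J(x, Z) = (x + Z) + 1 = (Z + x) + 1 = 1 + Z + x)
-5100 - J(2*(2 - 2), -68) = -5100 - (1 - 68 + 2*(2 - 2)) = -5100 - (1 - 68 + 2*0) = -5100 - (1 - 68 + 0) = -5100 - 1*(-67) = -5100 + 67 = -5033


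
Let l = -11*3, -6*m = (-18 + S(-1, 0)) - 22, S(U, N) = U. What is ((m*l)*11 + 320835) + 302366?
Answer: 1241441/2 ≈ 6.2072e+5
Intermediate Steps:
m = 41/6 (m = -((-18 - 1) - 22)/6 = -(-19 - 22)/6 = -⅙*(-41) = 41/6 ≈ 6.8333)
l = -33
((m*l)*11 + 320835) + 302366 = (((41/6)*(-33))*11 + 320835) + 302366 = (-451/2*11 + 320835) + 302366 = (-4961/2 + 320835) + 302366 = 636709/2 + 302366 = 1241441/2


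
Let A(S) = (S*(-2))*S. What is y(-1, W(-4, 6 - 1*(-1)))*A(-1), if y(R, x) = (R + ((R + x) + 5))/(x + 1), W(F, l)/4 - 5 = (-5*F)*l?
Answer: -1166/581 ≈ -2.0069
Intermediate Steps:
A(S) = -2*S**2 (A(S) = (-2*S)*S = -2*S**2)
W(F, l) = 20 - 20*F*l (W(F, l) = 20 + 4*((-5*F)*l) = 20 + 4*(-5*F*l) = 20 - 20*F*l)
y(R, x) = (5 + x + 2*R)/(1 + x) (y(R, x) = (R + (5 + R + x))/(1 + x) = (5 + x + 2*R)/(1 + x))
y(-1, W(-4, 6 - 1*(-1)))*A(-1) = ((5 + (20 - 20*(-4)*(6 - 1*(-1))) + 2*(-1))/(1 + (20 - 20*(-4)*(6 - 1*(-1)))))*(-2*(-1)**2) = ((5 + (20 - 20*(-4)*(6 + 1)) - 2)/(1 + (20 - 20*(-4)*(6 + 1))))*(-2*1) = ((5 + (20 - 20*(-4)*7) - 2)/(1 + (20 - 20*(-4)*7)))*(-2) = ((5 + (20 + 560) - 2)/(1 + (20 + 560)))*(-2) = ((5 + 580 - 2)/(1 + 580))*(-2) = (583/581)*(-2) = -1166/581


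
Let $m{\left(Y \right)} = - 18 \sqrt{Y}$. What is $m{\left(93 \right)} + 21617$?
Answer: $21617 - 18 \sqrt{93} \approx 21443.0$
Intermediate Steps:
$m{\left(93 \right)} + 21617 = - 18 \sqrt{93} + 21617 = 21617 - 18 \sqrt{93}$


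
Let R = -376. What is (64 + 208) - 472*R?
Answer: 177744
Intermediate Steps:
(64 + 208) - 472*R = (64 + 208) - 472*(-376) = 272 + 177472 = 177744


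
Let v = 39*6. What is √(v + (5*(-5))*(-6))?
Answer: 8*√6 ≈ 19.596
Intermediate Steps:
v = 234
√(v + (5*(-5))*(-6)) = √(234 + (5*(-5))*(-6)) = √(234 - 25*(-6)) = √(234 + 150) = √384 = 8*√6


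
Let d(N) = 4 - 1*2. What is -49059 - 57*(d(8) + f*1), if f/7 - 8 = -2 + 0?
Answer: -51567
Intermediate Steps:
f = 42 (f = 56 + 7*(-2 + 0) = 56 + 7*(-2) = 56 - 14 = 42)
d(N) = 2 (d(N) = 4 - 2 = 2)
-49059 - 57*(d(8) + f*1) = -49059 - 57*(2 + 42*1) = -49059 - 57*(2 + 42) = -49059 - 57*44 = -49059 - 2508 = -51567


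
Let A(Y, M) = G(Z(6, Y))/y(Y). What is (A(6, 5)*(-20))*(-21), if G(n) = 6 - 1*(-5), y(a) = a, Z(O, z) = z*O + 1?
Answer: 770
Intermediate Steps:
Z(O, z) = 1 + O*z (Z(O, z) = O*z + 1 = 1 + O*z)
G(n) = 11 (G(n) = 6 + 5 = 11)
A(Y, M) = 11/Y
(A(6, 5)*(-20))*(-21) = ((11/6)*(-20))*(-21) = -110/3*(-21) = 770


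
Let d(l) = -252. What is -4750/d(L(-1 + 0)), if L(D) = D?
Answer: 2375/126 ≈ 18.849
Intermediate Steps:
-4750/d(L(-1 + 0)) = -4750/(-252) = -4750*(-1/252) = 2375/126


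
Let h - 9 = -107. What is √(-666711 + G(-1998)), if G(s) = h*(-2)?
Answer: I*√666515 ≈ 816.4*I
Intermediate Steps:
h = -98 (h = 9 - 107 = -98)
G(s) = 196 (G(s) = -98*(-2) = 196)
√(-666711 + G(-1998)) = √(-666711 + 196) = √(-666515) = I*√666515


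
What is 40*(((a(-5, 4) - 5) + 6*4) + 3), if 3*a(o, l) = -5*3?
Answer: 680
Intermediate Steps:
a(o, l) = -5 (a(o, l) = (-5*3)/3 = (⅓)*(-15) = -5)
40*(((a(-5, 4) - 5) + 6*4) + 3) = 40*(((-5 - 5) + 6*4) + 3) = 40*((-10 + 24) + 3) = 40*(14 + 3) = 40*17 = 680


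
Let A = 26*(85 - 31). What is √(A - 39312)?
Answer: 54*I*√13 ≈ 194.7*I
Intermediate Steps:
A = 1404 (A = 26*54 = 1404)
√(A - 39312) = √(1404 - 39312) = √(-37908) = 54*I*√13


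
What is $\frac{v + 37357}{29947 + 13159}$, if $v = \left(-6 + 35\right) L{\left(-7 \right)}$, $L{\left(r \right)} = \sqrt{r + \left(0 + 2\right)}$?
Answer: $\frac{37357}{43106} + \frac{29 i \sqrt{5}}{43106} \approx 0.86663 + 0.0015043 i$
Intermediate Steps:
$L{\left(r \right)} = \sqrt{2 + r}$ ($L{\left(r \right)} = \sqrt{r + 2} = \sqrt{2 + r}$)
$v = 29 i \sqrt{5}$ ($v = \left(-6 + 35\right) \sqrt{2 - 7} = 29 \sqrt{-5} = 29 i \sqrt{5} \approx 64.846 i$)
$\frac{v + 37357}{29947 + 13159} = \frac{29 i \sqrt{5} + 37357}{29947 + 13159} = \frac{37357 + 29 i \sqrt{5}}{43106} = \left(37357 + 29 i \sqrt{5}\right) \frac{1}{43106} = \frac{37357}{43106} + \frac{29 i \sqrt{5}}{43106}$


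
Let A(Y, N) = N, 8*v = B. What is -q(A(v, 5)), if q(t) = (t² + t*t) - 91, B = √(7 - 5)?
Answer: 41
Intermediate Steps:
B = √2 ≈ 1.4142
v = √2/8 ≈ 0.17678
q(t) = -91 + 2*t² (q(t) = (t² + t²) - 91 = 2*t² - 91 = -91 + 2*t²)
-q(A(v, 5)) = -(-91 + 2*5²) = -(-91 + 2*25) = -(-91 + 50) = -1*(-41) = 41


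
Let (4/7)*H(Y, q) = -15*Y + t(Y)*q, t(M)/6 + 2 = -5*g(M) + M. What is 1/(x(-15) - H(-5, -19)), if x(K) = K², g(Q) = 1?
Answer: -4/9201 ≈ -0.00043474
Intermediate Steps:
t(M) = -42 + 6*M (t(M) = -12 + 6*(-5*1 + M) = -12 + 6*(-5 + M) = -12 + (-30 + 6*M) = -42 + 6*M)
H(Y, q) = -105*Y/4 + 7*q*(-42 + 6*Y)/4 (H(Y, q) = 7*(-15*Y + (-42 + 6*Y)*q)/4 = 7*(-15*Y + q*(-42 + 6*Y))/4 = -105*Y/4 + 7*q*(-42 + 6*Y)/4)
1/(x(-15) - H(-5, -19)) = 1/((-15)² - (-105/4*(-5) + (21/2)*(-19)*(-7 - 5))) = 1/(225 - (525/4 + (21/2)*(-19)*(-12))) = 1/(225 - (525/4 + 2394)) = 1/(225 - 1*10101/4) = 1/(225 - 10101/4) = 1/(-9201/4) = -4/9201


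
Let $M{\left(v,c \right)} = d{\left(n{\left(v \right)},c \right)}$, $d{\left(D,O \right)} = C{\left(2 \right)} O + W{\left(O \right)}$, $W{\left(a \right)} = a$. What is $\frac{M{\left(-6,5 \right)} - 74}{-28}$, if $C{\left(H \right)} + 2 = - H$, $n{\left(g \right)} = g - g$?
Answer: $\frac{89}{28} \approx 3.1786$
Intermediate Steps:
$n{\left(g \right)} = 0$
$C{\left(H \right)} = -2 - H$
$d{\left(D,O \right)} = - 3 O$ ($d{\left(D,O \right)} = \left(-2 - 2\right) O + O = - 4 O + O = - 3 O$)
$M{\left(v,c \right)} = - 3 c$
$\frac{M{\left(-6,5 \right)} - 74}{-28} = \frac{\left(-3\right) 5 - 74}{-28} = - \frac{-15 - 74}{28} = \left(- \frac{1}{28}\right) \left(-89\right) = \frac{89}{28}$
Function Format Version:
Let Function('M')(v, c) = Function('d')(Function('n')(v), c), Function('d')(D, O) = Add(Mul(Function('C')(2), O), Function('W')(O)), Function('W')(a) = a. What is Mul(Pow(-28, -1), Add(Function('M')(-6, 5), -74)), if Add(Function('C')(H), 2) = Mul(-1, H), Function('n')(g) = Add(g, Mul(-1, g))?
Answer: Rational(89, 28) ≈ 3.1786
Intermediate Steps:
Function('n')(g) = 0
Function('C')(H) = Add(-2, Mul(-1, H))
Function('d')(D, O) = Mul(-3, O) (Function('d')(D, O) = Add(Mul(Add(-2, Mul(-1, 2)), O), O) = Add(Mul(Add(-2, -2), O), O) = Add(Mul(-4, O), O) = Mul(-3, O))
Function('M')(v, c) = Mul(-3, c)
Mul(Pow(-28, -1), Add(Function('M')(-6, 5), -74)) = Mul(Pow(-28, -1), Add(Mul(-3, 5), -74)) = Mul(Rational(-1, 28), Add(-15, -74)) = Mul(Rational(-1, 28), -89) = Rational(89, 28)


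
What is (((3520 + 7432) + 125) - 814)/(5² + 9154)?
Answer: 10263/9179 ≈ 1.1181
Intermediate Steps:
(((3520 + 7432) + 125) - 814)/(5² + 9154) = ((10952 + 125) - 814)/(25 + 9154) = (11077 - 814)/9179 = 10263*(1/9179) = 10263/9179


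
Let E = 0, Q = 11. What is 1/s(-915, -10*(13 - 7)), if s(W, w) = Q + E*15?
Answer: 1/11 ≈ 0.090909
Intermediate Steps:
s(W, w) = 11 (s(W, w) = 11 + 0*15 = 11 + 0 = 11)
1/s(-915, -10*(13 - 7)) = 1/11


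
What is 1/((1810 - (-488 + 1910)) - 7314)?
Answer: -1/6926 ≈ -0.00014438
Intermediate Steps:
1/((1810 - (-488 + 1910)) - 7314) = 1/((1810 - 1*1422) - 7314) = 1/((1810 - 1422) - 7314) = 1/(388 - 7314) = 1/(-6926) = -1/6926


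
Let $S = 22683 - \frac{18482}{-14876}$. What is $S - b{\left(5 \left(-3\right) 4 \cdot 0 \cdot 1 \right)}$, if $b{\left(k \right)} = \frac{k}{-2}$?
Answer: $\frac{168725395}{7438} \approx 22684.0$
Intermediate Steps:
$b{\left(k \right)} = - \frac{k}{2}$ ($b{\left(k \right)} = k \left(- \frac{1}{2}\right) = - \frac{k}{2}$)
$S = \frac{168725395}{7438}$ ($S = 22683 - 18482 \left(- \frac{1}{14876}\right) = 22683 - - \frac{9241}{7438} = 22683 + \frac{9241}{7438} = \frac{168725395}{7438} \approx 22684.0$)
$S - b{\left(5 \left(-3\right) 4 \cdot 0 \cdot 1 \right)} = \frac{168725395}{7438} - - \frac{5 \left(-3\right) 4 \cdot 0 \cdot 1}{2} = \frac{168725395}{7438} - - \frac{\left(-15\right) 0 \cdot 1}{2} = \frac{168725395}{7438} - - \frac{\left(-15\right) 0}{2} = \frac{168725395}{7438} - \left(- \frac{1}{2}\right) 0 = \frac{168725395}{7438} - 0 = \frac{168725395}{7438} + 0 = \frac{168725395}{7438}$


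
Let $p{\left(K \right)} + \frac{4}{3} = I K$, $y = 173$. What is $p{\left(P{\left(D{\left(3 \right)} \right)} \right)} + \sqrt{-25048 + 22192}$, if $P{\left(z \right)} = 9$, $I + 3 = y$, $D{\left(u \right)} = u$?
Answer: $\frac{4586}{3} + 2 i \sqrt{714} \approx 1528.7 + 53.442 i$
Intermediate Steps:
$I = 170$ ($I = -3 + 173 = 170$)
$p{\left(K \right)} = - \frac{4}{3} + 170 K$
$p{\left(P{\left(D{\left(3 \right)} \right)} \right)} + \sqrt{-25048 + 22192} = \left(- \frac{4}{3} + 170 \cdot 9\right) + \sqrt{-25048 + 22192} = \left(- \frac{4}{3} + 1530\right) + \sqrt{-2856} = \frac{4586}{3} + 2 i \sqrt{714}$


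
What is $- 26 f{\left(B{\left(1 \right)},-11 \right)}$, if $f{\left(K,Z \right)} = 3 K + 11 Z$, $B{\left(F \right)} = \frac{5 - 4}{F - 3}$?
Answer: $3185$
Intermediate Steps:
$B{\left(F \right)} = \frac{1}{-3 + F}$ ($B{\left(F \right)} = 1 \frac{1}{-3 + F} = \frac{1}{-3 + F}$)
$- 26 f{\left(B{\left(1 \right)},-11 \right)} = - 26 \left(\frac{3}{-3 + 1} + 11 \left(-11\right)\right) = - 26 \left(\frac{3}{-2} - 121\right) = - 26 \left(3 \left(- \frac{1}{2}\right) - 121\right) = - 26 \left(- \frac{3}{2} - 121\right) = \left(-26\right) \left(- \frac{245}{2}\right) = 3185$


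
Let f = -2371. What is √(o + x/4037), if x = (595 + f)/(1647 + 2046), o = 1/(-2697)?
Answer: I*√88005524879066289/13402868259 ≈ 0.022134*I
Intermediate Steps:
o = -1/2697 ≈ -0.00037078
x = -592/1231 (x = (595 - 2371)/(1647 + 2046) = -1776/3693 = -1776*1/3693 = -592/1231 ≈ -0.48091)
√(o + x/4037) = √(-1/2697 - 592/1231/4037) = √(-1/2697 - 592/1231*1/4037) = √(-1/2697 - 592/4969547) = √(-6566171/13402868259) = I*√88005524879066289/13402868259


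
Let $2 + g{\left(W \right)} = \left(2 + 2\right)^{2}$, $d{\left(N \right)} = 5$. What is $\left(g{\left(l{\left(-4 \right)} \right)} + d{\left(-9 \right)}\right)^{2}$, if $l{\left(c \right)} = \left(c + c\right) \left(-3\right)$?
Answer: $361$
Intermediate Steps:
$l{\left(c \right)} = - 6 c$ ($l{\left(c \right)} = 2 c \left(-3\right) = - 6 c$)
$g{\left(W \right)} = 14$ ($g{\left(W \right)} = -2 + \left(2 + 2\right)^{2} = -2 + 4^{2} = -2 + 16 = 14$)
$\left(g{\left(l{\left(-4 \right)} \right)} + d{\left(-9 \right)}\right)^{2} = \left(14 + 5\right)^{2} = 19^{2} = 361$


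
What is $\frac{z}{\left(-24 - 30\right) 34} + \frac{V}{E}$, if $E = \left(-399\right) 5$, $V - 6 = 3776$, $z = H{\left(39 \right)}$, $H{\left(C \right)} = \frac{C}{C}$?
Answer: $- \frac{2315249}{1220940} \approx -1.8963$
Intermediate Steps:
$H{\left(C \right)} = 1$
$z = 1$
$V = 3782$ ($V = 6 + 3776 = 3782$)
$E = -1995$
$\frac{z}{\left(-24 - 30\right) 34} + \frac{V}{E} = 1 \frac{1}{\left(-24 - 30\right) 34} + \frac{3782}{-1995} = 1 \frac{1}{\left(-54\right) 34} + 3782 \left(- \frac{1}{1995}\right) = 1 \frac{1}{-1836} - \frac{3782}{1995} = 1 \left(- \frac{1}{1836}\right) - \frac{3782}{1995} = - \frac{1}{1836} - \frac{3782}{1995} = - \frac{2315249}{1220940}$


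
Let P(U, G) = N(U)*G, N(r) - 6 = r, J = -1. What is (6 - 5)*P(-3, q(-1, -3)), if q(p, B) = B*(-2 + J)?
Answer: 27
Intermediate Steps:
N(r) = 6 + r
q(p, B) = -3*B (q(p, B) = B*(-2 - 1) = B*(-3) = -3*B)
P(U, G) = G*(6 + U) (P(U, G) = (6 + U)*G = G*(6 + U))
(6 - 5)*P(-3, q(-1, -3)) = (6 - 5)*((-3*(-3))*(6 - 3)) = 1*(9*3) = 1*27 = 27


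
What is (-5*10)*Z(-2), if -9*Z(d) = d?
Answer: -100/9 ≈ -11.111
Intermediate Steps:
Z(d) = -d/9
(-5*10)*Z(-2) = (-5*10)*(-1/9*(-2)) = -50*2/9 = -100/9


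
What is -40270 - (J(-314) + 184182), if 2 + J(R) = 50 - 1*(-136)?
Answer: -224636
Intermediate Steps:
J(R) = 184 (J(R) = -2 + (50 - 1*(-136)) = -2 + (50 + 136) = -2 + 186 = 184)
-40270 - (J(-314) + 184182) = -40270 - (184 + 184182) = -40270 - 1*184366 = -40270 - 184366 = -224636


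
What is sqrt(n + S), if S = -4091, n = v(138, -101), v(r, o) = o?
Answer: 4*I*sqrt(262) ≈ 64.746*I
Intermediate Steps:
n = -101
sqrt(n + S) = sqrt(-101 - 4091) = sqrt(-4192) = 4*I*sqrt(262)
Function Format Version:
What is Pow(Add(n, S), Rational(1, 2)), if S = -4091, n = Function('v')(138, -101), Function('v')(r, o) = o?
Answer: Mul(4, I, Pow(262, Rational(1, 2))) ≈ Mul(64.746, I)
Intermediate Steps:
n = -101
Pow(Add(n, S), Rational(1, 2)) = Pow(Add(-101, -4091), Rational(1, 2)) = Pow(-4192, Rational(1, 2)) = Mul(4, I, Pow(262, Rational(1, 2)))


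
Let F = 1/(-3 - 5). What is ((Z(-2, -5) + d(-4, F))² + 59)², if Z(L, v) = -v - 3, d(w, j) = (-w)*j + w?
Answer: 68121/16 ≈ 4257.6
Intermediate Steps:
F = -⅛ (F = 1/(-8) = -⅛ ≈ -0.12500)
d(w, j) = w - j*w (d(w, j) = -j*w + w = w - j*w)
Z(L, v) = -3 - v
((Z(-2, -5) + d(-4, F))² + 59)² = (((-3 - 1*(-5)) - 4*(1 - 1*(-⅛)))² + 59)² = (((-3 + 5) - 4*(1 + ⅛))² + 59)² = ((2 - 4*9/8)² + 59)² = ((2 - 9/2)² + 59)² = ((-5/2)² + 59)² = (25/4 + 59)² = (261/4)² = 68121/16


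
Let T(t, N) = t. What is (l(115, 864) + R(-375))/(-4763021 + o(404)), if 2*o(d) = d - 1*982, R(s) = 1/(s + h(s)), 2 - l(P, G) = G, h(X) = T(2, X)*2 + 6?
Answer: 104877/579536050 ≈ 0.00018097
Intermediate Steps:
h(X) = 10 (h(X) = 2*2 + 6 = 4 + 6 = 10)
l(P, G) = 2 - G
R(s) = 1/(10 + s) (R(s) = 1/(s + 10) = 1/(10 + s))
o(d) = -491 + d/2 (o(d) = (d - 1*982)/2 = (d - 982)/2 = (-982 + d)/2 = -491 + d/2)
(l(115, 864) + R(-375))/(-4763021 + o(404)) = ((2 - 1*864) + 1/(10 - 375))/(-4763021 + (-491 + (1/2)*404)) = ((2 - 864) + 1/(-365))/(-4763021 + (-491 + 202)) = (-862 - 1/365)/(-4763021 - 289) = -314631/365/(-4763310) = -314631/365*(-1/4763310) = 104877/579536050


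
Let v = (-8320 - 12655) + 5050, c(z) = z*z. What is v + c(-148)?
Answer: 5979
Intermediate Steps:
c(z) = z**2
v = -15925 (v = -20975 + 5050 = -15925)
v + c(-148) = -15925 + (-148)**2 = -15925 + 21904 = 5979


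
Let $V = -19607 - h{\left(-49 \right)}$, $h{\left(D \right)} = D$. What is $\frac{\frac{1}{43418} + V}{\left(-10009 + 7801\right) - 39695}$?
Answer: $\frac{849169243}{1819344454} \approx 0.46674$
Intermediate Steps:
$V = -19558$ ($V = -19607 - -49 = -19607 + 49 = -19558$)
$\frac{\frac{1}{43418} + V}{\left(-10009 + 7801\right) - 39695} = \frac{\frac{1}{43418} - 19558}{\left(-10009 + 7801\right) - 39695} = \frac{\frac{1}{43418} - 19558}{-2208 - 39695} = - \frac{849169243}{43418 \left(-41903\right)} = \left(- \frac{849169243}{43418}\right) \left(- \frac{1}{41903}\right) = \frac{849169243}{1819344454}$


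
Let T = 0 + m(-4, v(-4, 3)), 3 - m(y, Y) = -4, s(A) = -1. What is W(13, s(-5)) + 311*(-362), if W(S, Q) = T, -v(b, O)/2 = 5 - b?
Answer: -112575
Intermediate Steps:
v(b, O) = -10 + 2*b (v(b, O) = -2*(5 - b) = -10 + 2*b)
m(y, Y) = 7 (m(y, Y) = 3 - 1*(-4) = 3 + 4 = 7)
T = 7 (T = 0 + 7 = 7)
W(S, Q) = 7
W(13, s(-5)) + 311*(-362) = 7 + 311*(-362) = 7 - 112582 = -112575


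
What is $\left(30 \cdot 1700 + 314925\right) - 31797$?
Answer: $334128$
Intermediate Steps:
$\left(30 \cdot 1700 + 314925\right) - 31797 = \left(51000 + 314925\right) - 31797 = 365925 - 31797 = 334128$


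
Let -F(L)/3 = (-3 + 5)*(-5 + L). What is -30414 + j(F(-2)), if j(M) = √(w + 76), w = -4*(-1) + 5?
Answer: -30414 + √85 ≈ -30405.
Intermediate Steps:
w = 9 (w = 4 + 5 = 9)
F(L) = 30 - 6*L (F(L) = -3*(-3 + 5)*(-5 + L) = -6*(-5 + L) = -3*(-10 + 2*L) = 30 - 6*L)
j(M) = √85 (j(M) = √(9 + 76) = √85)
-30414 + j(F(-2)) = -30414 + √85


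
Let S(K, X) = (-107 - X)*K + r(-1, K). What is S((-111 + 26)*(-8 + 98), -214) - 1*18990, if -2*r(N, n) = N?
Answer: -1675079/2 ≈ -8.3754e+5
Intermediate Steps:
r(N, n) = -N/2
S(K, X) = 1/2 + K*(-107 - X) (S(K, X) = (-107 - X)*K - 1/2*(-1) = K*(-107 - X) + 1/2 = 1/2 + K*(-107 - X))
S((-111 + 26)*(-8 + 98), -214) - 1*18990 = (1/2 - 107*(-111 + 26)*(-8 + 98) - 1*(-111 + 26)*(-8 + 98)*(-214)) - 1*18990 = (1/2 - (-9095)*90 - 1*(-85*90)*(-214)) - 18990 = (1/2 - 107*(-7650) - 1*(-7650)*(-214)) - 18990 = (1/2 + 818550 - 1637100) - 18990 = -1637099/2 - 18990 = -1675079/2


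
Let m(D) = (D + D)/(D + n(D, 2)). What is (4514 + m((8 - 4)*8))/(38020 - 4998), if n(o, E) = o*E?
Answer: 6772/49533 ≈ 0.13672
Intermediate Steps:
n(o, E) = E*o
m(D) = ⅔ (m(D) = (D + D)/(D + 2*D) = (2*D)/((3*D)) = (2*D)*(1/(3*D)) = ⅔)
(4514 + m((8 - 4)*8))/(38020 - 4998) = (4514 + ⅔)/(38020 - 4998) = (13544/3)/33022 = (13544/3)*(1/33022) = 6772/49533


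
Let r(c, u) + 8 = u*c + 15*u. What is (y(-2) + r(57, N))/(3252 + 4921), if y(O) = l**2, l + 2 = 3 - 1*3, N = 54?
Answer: 3884/8173 ≈ 0.47522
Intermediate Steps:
r(c, u) = -8 + 15*u + c*u (r(c, u) = -8 + (u*c + 15*u) = -8 + (c*u + 15*u) = -8 + (15*u + c*u) = -8 + 15*u + c*u)
l = -2 (l = -2 + (3 - 1*3) = -2 + (3 - 3) = -2 + 0 = -2)
y(O) = 4 (y(O) = (-2)**2 = 4)
(y(-2) + r(57, N))/(3252 + 4921) = (4 + (-8 + 15*54 + 57*54))/(3252 + 4921) = (4 + (-8 + 810 + 3078))/8173 = (4 + 3880)*(1/8173) = 3884*(1/8173) = 3884/8173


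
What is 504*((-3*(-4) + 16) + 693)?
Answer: 363384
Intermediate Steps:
504*((-3*(-4) + 16) + 693) = 504*((12 + 16) + 693) = 504*(28 + 693) = 504*721 = 363384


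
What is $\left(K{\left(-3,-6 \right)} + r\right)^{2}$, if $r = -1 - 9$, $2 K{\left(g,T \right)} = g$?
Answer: $\frac{529}{4} \approx 132.25$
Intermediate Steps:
$K{\left(g,T \right)} = \frac{g}{2}$
$r = -10$ ($r = -1 - 9 = -10$)
$\left(K{\left(-3,-6 \right)} + r\right)^{2} = \left(\frac{1}{2} \left(-3\right) - 10\right)^{2} = \left(- \frac{3}{2} - 10\right)^{2} = \left(- \frac{23}{2}\right)^{2} = \frac{529}{4}$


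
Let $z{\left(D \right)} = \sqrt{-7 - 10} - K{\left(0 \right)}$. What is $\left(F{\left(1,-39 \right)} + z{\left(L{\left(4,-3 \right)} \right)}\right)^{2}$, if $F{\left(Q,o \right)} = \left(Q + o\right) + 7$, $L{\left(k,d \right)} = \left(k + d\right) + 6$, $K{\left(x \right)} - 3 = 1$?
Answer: $\left(35 - i \sqrt{17}\right)^{2} \approx 1208.0 - 288.62 i$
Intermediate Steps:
$K{\left(x \right)} = 4$ ($K{\left(x \right)} = 3 + 1 = 4$)
$L{\left(k,d \right)} = 6 + d + k$ ($L{\left(k,d \right)} = \left(d + k\right) + 6 = 6 + d + k$)
$F{\left(Q,o \right)} = 7 + Q + o$
$z{\left(D \right)} = -4 + i \sqrt{17}$ ($z{\left(D \right)} = \sqrt{-7 - 10} - 4 = \sqrt{-17} - 4 = i \sqrt{17} - 4 = -4 + i \sqrt{17}$)
$\left(F{\left(1,-39 \right)} + z{\left(L{\left(4,-3 \right)} \right)}\right)^{2} = \left(\left(7 + 1 - 39\right) - \left(4 - i \sqrt{17}\right)\right)^{2} = \left(-31 - \left(4 - i \sqrt{17}\right)\right)^{2} = \left(-35 + i \sqrt{17}\right)^{2}$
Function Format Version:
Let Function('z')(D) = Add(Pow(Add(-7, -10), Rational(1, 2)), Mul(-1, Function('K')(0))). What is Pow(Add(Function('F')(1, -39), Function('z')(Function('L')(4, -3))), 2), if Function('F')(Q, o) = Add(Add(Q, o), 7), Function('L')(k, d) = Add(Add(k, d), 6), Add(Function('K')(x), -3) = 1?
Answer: Pow(Add(35, Mul(-1, I, Pow(17, Rational(1, 2)))), 2) ≈ Add(1208.0, Mul(-288.62, I))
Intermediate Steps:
Function('K')(x) = 4 (Function('K')(x) = Add(3, 1) = 4)
Function('L')(k, d) = Add(6, d, k) (Function('L')(k, d) = Add(Add(d, k), 6) = Add(6, d, k))
Function('F')(Q, o) = Add(7, Q, o)
Function('z')(D) = Add(-4, Mul(I, Pow(17, Rational(1, 2)))) (Function('z')(D) = Add(Pow(Add(-7, -10), Rational(1, 2)), Mul(-1, 4)) = Add(Pow(-17, Rational(1, 2)), -4) = Add(Mul(I, Pow(17, Rational(1, 2))), -4) = Add(-4, Mul(I, Pow(17, Rational(1, 2)))))
Pow(Add(Function('F')(1, -39), Function('z')(Function('L')(4, -3))), 2) = Pow(Add(Add(7, 1, -39), Add(-4, Mul(I, Pow(17, Rational(1, 2))))), 2) = Pow(Add(-31, Add(-4, Mul(I, Pow(17, Rational(1, 2))))), 2) = Pow(Add(-35, Mul(I, Pow(17, Rational(1, 2)))), 2)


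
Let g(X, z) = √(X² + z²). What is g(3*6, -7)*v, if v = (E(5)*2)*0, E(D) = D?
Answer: 0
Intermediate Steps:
v = 0 (v = (5*2)*0 = 10*0 = 0)
g(3*6, -7)*v = √((3*6)² + (-7)²)*0 = √(18² + 49)*0 = √(324 + 49)*0 = √373*0 = 0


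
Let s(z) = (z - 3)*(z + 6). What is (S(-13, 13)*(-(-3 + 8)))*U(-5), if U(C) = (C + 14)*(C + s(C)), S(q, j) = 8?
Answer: 4680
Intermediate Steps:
s(z) = (-3 + z)*(6 + z)
U(C) = (14 + C)*(-18 + C**2 + 4*C) (U(C) = (C + 14)*(C + (-18 + C**2 + 3*C)) = (14 + C)*(-18 + C**2 + 4*C))
(S(-13, 13)*(-(-3 + 8)))*U(-5) = (8*(-(-3 + 8)))*(-252 + (-5)**3 + 18*(-5)**2 + 38*(-5)) = (8*(-1*5))*(-252 - 125 + 18*25 - 190) = (8*(-5))*(-252 - 125 + 450 - 190) = -40*(-117) = 4680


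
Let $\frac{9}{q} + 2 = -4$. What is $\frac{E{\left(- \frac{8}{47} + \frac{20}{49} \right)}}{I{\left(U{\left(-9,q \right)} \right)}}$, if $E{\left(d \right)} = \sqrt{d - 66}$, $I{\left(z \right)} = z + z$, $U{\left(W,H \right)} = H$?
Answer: $- \frac{5 i \sqrt{284726}}{987} \approx - 2.7031 i$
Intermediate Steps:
$q = - \frac{3}{2}$ ($q = \frac{9}{-2 - 4} = \frac{9}{-6} = 9 \left(- \frac{1}{6}\right) = - \frac{3}{2} \approx -1.5$)
$I{\left(z \right)} = 2 z$
$E{\left(d \right)} = \sqrt{-66 + d}$
$\frac{E{\left(- \frac{8}{47} + \frac{20}{49} \right)}}{I{\left(U{\left(-9,q \right)} \right)}} = \frac{\sqrt{-66 + \left(- \frac{8}{47} + \frac{20}{49}\right)}}{2 \left(- \frac{3}{2}\right)} = \frac{\sqrt{-66 + \left(\left(-8\right) \frac{1}{47} + 20 \cdot \frac{1}{49}\right)}}{-3} = \sqrt{-66 + \left(- \frac{8}{47} + \frac{20}{49}\right)} \left(- \frac{1}{3}\right) = \sqrt{-66 + \frac{548}{2303}} \left(- \frac{1}{3}\right) = \sqrt{- \frac{151450}{2303}} \left(- \frac{1}{3}\right) = \frac{5 i \sqrt{284726}}{329} \left(- \frac{1}{3}\right) = - \frac{5 i \sqrt{284726}}{987}$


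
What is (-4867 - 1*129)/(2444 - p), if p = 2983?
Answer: 4996/539 ≈ 9.2690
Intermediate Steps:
(-4867 - 1*129)/(2444 - p) = (-4867 - 1*129)/(2444 - 1*2983) = (-4867 - 129)/(2444 - 2983) = -4996/(-539) = -4996*(-1/539) = 4996/539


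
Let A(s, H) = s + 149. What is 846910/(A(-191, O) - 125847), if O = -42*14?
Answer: -846910/125889 ≈ -6.7274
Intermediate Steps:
O = -588
A(s, H) = 149 + s
846910/(A(-191, O) - 125847) = 846910/((149 - 191) - 125847) = 846910/(-42 - 125847) = 846910/(-125889) = 846910*(-1/125889) = -846910/125889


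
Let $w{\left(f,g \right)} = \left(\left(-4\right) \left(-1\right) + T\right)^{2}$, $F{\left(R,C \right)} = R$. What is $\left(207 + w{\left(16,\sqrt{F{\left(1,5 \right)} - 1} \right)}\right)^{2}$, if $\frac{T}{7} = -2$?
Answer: $94249$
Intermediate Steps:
$T = -14$ ($T = 7 \left(-2\right) = -14$)
$w{\left(f,g \right)} = 100$ ($w{\left(f,g \right)} = \left(\left(-4\right) \left(-1\right) - 14\right)^{2} = \left(4 - 14\right)^{2} = \left(-10\right)^{2} = 100$)
$\left(207 + w{\left(16,\sqrt{F{\left(1,5 \right)} - 1} \right)}\right)^{2} = \left(207 + 100\right)^{2} = 307^{2} = 94249$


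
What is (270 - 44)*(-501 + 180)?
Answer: -72546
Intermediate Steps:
(270 - 44)*(-501 + 180) = 226*(-321) = -72546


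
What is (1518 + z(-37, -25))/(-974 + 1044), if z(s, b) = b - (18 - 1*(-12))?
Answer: 209/10 ≈ 20.900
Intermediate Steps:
z(s, b) = -30 + b (z(s, b) = b - (18 + 12) = b - 1*30 = b - 30 = -30 + b)
(1518 + z(-37, -25))/(-974 + 1044) = (1518 + (-30 - 25))/(-974 + 1044) = (1518 - 55)/70 = 1463*(1/70) = 209/10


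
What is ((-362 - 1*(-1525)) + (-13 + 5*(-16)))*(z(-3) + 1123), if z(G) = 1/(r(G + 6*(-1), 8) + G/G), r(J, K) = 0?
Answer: 1202680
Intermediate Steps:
z(G) = 1 (z(G) = 1/(0 + G/G) = 1/(0 + 1) = 1/1 = 1)
((-362 - 1*(-1525)) + (-13 + 5*(-16)))*(z(-3) + 1123) = ((-362 - 1*(-1525)) + (-13 + 5*(-16)))*(1 + 1123) = ((-362 + 1525) + (-13 - 80))*1124 = (1163 - 93)*1124 = 1070*1124 = 1202680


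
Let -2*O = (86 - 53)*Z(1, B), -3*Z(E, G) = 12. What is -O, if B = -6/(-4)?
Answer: -66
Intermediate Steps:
B = 3/2 (B = -6*(-¼) = 3/2 ≈ 1.5000)
Z(E, G) = -4 (Z(E, G) = -⅓*12 = -4)
O = 66 (O = -(86 - 53)*(-4)/2 = -33*(-4)/2 = -½*(-132) = 66)
-O = -1*66 = -66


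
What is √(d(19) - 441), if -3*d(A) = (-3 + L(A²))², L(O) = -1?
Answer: I*√4017/3 ≈ 21.127*I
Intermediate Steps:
d(A) = -16/3 (d(A) = -(-3 - 1)²/3 = -⅓*(-4)² = -⅓*16 = -16/3)
√(d(19) - 441) = √(-16/3 - 441) = √(-1339/3) = I*√4017/3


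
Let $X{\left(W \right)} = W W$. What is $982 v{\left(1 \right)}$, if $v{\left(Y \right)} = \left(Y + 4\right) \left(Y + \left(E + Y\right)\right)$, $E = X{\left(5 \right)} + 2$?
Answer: $142390$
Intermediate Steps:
$X{\left(W \right)} = W^{2}$
$E = 27$ ($E = 5^{2} + 2 = 25 + 2 = 27$)
$v{\left(Y \right)} = \left(4 + Y\right) \left(27 + 2 Y\right)$ ($v{\left(Y \right)} = \left(Y + 4\right) \left(Y + \left(27 + Y\right)\right) = \left(4 + Y\right) \left(27 + 2 Y\right)$)
$982 v{\left(1 \right)} = 982 \left(108 + 2 \cdot 1^{2} + 35 \cdot 1\right) = 982 \left(108 + 2 \cdot 1 + 35\right) = 982 \left(108 + 2 + 35\right) = 982 \cdot 145 = 142390$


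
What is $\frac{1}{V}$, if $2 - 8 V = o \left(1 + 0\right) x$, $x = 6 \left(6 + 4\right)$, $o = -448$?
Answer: $\frac{4}{13441} \approx 0.0002976$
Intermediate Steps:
$x = 60$ ($x = 6 \cdot 10 = 60$)
$V = \frac{13441}{4}$ ($V = \frac{1}{4} - \frac{\left(-448\right) \left(1 + 0\right) 60}{8} = \frac{1}{4} - \frac{\left(-448\right) 1 \cdot 60}{8} = \frac{1}{4} - \frac{\left(-448\right) 60}{8} = \frac{1}{4} - -3360 = \frac{1}{4} + 3360 = \frac{13441}{4} \approx 3360.3$)
$\frac{1}{V} = \frac{1}{\frac{13441}{4}} = \frac{4}{13441}$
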